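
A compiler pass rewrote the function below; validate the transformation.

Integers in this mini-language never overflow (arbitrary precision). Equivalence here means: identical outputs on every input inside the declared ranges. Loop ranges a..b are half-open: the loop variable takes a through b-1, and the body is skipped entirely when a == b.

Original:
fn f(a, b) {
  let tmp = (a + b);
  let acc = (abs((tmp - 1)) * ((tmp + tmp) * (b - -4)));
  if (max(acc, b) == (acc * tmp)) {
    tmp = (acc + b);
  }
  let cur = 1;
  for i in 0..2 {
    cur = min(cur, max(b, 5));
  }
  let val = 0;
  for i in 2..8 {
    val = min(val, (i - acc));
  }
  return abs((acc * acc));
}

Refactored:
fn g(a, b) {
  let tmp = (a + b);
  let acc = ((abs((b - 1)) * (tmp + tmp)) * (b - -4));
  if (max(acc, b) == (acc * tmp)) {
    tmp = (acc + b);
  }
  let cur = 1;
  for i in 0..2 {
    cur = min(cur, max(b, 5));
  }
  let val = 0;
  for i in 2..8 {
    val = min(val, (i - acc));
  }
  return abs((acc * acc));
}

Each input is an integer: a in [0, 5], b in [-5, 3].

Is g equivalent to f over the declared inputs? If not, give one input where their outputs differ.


a=1, b=-5 yields 1600 from f but 2304 from g.
verdict: not equivalent; witness: a=1, b=-5


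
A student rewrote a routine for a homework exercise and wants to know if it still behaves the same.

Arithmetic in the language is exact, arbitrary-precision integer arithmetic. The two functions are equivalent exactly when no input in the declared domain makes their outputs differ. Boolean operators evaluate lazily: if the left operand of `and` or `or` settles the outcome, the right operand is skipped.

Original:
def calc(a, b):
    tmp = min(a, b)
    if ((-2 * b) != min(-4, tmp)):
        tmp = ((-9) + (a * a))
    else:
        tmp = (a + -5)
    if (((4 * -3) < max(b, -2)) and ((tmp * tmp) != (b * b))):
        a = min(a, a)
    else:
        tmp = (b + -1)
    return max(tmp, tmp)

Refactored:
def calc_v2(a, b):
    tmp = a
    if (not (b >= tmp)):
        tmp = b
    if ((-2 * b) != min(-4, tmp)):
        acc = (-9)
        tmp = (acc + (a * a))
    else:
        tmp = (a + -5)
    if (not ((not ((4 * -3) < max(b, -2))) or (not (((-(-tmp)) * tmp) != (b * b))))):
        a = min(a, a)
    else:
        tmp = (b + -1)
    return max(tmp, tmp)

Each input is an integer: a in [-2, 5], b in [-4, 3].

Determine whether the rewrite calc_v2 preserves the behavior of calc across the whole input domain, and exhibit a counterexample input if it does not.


Reading the diff, among the changes: boolean connective usage differs; also min/max/abs usage differs; also branching structure differs; also statement counts differ; also comparison usage differs; also local variable names differ.
Spot check at a=2, b=3 — calc: tmp=2, then ((-2 * b) != min(-4, tmp)) is true, then tmp=-5, then (((4 * -3) < max(b, -2)) and ((tmp * tmp) != (b * b))) is true, then a=2, then returns -5. calc_v2: tmp=2, then (not (b >= tmp)) is false, then ((-2 * b) != min(-4, tmp)) is true, then acc=-9, then tmp=-5, then (not ((not ((4 * -3) < max(b, -2))) or (not (((-(-tmp)) * tmp) != (b * b))))) is true, then a=2, then returns -5. Both give -5.
An exhaustive pass over the 64 declared inputs shows identical outputs.
verdict: equivalent


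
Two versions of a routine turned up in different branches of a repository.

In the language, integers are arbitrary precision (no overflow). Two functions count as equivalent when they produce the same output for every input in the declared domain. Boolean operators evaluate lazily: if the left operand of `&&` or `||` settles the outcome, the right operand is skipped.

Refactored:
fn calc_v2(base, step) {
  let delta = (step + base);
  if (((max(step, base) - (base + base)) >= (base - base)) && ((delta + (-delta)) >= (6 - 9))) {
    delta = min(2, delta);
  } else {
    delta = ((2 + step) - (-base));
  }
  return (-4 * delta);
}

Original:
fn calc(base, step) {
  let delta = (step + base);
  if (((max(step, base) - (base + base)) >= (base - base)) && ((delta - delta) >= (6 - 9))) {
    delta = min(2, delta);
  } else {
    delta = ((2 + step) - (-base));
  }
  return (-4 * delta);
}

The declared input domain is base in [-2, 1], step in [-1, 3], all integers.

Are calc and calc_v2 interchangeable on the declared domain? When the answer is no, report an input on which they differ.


Comparing the listings, the differences include: arithmetic usage differs.
Spot check at base=-1, step=-1 — calc: delta := -2 | (((max(step, base) - (base + base)) >= (base - base)) && ((delta - delta) >= (6 - 9))): true | delta := -2 | result 8. calc_v2: delta := -2 | (((max(step, base) - (base + base)) >= (base - base)) && ((delta + (-delta)) >= (6 - 9))): true | delta := -2 | result 8. Both give 8.
An exhaustive pass over the 20 declared inputs shows identical outputs.
verdict: equivalent


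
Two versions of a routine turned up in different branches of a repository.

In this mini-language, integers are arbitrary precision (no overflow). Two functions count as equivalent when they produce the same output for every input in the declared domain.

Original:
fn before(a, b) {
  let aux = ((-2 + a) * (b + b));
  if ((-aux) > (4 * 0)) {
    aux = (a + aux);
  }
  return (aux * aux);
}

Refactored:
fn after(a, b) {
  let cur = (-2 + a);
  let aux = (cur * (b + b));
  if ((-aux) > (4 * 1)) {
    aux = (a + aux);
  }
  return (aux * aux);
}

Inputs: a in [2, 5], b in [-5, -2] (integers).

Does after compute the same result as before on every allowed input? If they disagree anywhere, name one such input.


These are not equivalent — on a=3, b=-2 the outputs split (1 vs 16).
before: aux=-4, then ((-aux) > (4 * 0)) is true, then aux=-1, then returns 1
after: cur=1, then aux=-4, then ((-aux) > (4 * 1)) is false, then returns 16
verdict: not equivalent; witness: a=3, b=-2


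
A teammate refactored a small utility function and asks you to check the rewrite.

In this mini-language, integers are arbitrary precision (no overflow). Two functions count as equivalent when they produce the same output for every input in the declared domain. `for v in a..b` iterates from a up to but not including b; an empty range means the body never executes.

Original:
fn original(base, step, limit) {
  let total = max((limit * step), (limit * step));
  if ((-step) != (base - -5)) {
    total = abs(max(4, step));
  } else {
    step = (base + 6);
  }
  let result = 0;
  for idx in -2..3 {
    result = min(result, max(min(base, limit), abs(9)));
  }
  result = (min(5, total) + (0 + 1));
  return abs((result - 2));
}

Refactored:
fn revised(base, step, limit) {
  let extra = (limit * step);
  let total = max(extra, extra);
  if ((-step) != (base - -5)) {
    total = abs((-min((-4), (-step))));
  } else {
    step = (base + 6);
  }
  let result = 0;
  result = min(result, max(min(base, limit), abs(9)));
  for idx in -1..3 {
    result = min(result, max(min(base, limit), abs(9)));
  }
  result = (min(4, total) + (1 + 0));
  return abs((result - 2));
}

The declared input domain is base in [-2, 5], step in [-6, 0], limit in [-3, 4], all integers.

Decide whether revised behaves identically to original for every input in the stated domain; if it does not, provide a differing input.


Evaluate both at base=-2, step=-3, limit=-3.
original: total = 9; ((-step) != (base - -5)) -> false; step = 4; result = 0; [idx=-2]; result = 0; [idx=-1]; result = 0; [idx=0]; result = 0; [idx=1]; result = 0; [idx=2]; result = 0; result = 6; return 4
revised: extra = 9; total = 9; ((-step) != (base - -5)) -> false; step = 4; result = 0; result = 0; [idx=-1]; result = 0; [idx=0]; result = 0; [idx=1]; result = 0; [idx=2]; result = 0; result = 5; return 3
4 != 3, so the rewrite changes behavior.
verdict: not equivalent; witness: base=-2, step=-3, limit=-3


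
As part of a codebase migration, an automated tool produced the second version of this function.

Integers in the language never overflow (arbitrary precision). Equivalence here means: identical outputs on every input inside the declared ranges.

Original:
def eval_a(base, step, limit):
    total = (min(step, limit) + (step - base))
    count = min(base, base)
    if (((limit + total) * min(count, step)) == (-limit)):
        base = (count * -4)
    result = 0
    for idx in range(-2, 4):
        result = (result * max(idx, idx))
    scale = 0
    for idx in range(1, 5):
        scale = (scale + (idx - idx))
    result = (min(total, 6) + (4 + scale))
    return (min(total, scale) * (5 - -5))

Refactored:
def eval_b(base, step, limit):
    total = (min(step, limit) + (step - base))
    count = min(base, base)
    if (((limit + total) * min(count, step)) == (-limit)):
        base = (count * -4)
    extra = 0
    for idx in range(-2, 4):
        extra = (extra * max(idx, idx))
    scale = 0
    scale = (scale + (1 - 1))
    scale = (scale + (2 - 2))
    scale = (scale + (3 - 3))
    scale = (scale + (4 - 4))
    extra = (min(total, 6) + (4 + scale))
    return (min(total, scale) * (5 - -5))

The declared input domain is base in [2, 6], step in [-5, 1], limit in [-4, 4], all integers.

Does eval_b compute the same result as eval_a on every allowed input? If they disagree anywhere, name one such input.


Reading the diff, among the changes: constant usage differs; also statement counts differ; also local variable names differ; also loop structure differs; also arithmetic usage differs.
As a probe, take base=3, step=-1, limit=1: eval_a runs total=-5, then count=3, then (((limit + total) * min(count, step)) == (-limit)) is false, then result=0, then (idx=-2), then result=0, then (idx=-1), then result=0, then (idx=0), then result=0, then (idx=1), then result=0, then (idx=2), then result=0, then (idx=3), then result=0, then scale=0, then (idx=1), then scale=0, then (idx=2), then scale=0, then (idx=3), then scale=0, then (idx=4), then scale=0, then result=-1, then returns -50; eval_b runs total=-5, then count=3, then (((limit + total) * min(count, step)) == (-limit)) is false, then extra=0, then (idx=-2), then extra=0, then (idx=-1), then extra=0, then (idx=0), then extra=0, then (idx=1), then extra=0, then (idx=2), then extra=0, then (idx=3), then extra=0, then scale=0, then scale=0, then scale=0, then scale=0, then scale=0, then extra=-1, then returns -50; both end at -50.
Across all 315 domain points the two functions coincide.
verdict: equivalent


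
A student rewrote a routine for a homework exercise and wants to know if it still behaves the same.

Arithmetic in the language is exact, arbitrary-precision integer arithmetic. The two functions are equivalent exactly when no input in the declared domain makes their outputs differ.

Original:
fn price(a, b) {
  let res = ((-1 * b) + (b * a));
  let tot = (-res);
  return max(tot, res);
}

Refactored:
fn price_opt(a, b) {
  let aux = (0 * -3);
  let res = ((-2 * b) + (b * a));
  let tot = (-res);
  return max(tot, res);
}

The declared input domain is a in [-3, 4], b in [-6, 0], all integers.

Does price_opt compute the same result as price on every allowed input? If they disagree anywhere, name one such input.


The rewrite breaks on a=-3, b=-6, where the results are 24 and 30.
price: res=24, then tot=-24, then returns 24
price_opt: aux=0, then res=30, then tot=-30, then returns 30
verdict: not equivalent; witness: a=-3, b=-6


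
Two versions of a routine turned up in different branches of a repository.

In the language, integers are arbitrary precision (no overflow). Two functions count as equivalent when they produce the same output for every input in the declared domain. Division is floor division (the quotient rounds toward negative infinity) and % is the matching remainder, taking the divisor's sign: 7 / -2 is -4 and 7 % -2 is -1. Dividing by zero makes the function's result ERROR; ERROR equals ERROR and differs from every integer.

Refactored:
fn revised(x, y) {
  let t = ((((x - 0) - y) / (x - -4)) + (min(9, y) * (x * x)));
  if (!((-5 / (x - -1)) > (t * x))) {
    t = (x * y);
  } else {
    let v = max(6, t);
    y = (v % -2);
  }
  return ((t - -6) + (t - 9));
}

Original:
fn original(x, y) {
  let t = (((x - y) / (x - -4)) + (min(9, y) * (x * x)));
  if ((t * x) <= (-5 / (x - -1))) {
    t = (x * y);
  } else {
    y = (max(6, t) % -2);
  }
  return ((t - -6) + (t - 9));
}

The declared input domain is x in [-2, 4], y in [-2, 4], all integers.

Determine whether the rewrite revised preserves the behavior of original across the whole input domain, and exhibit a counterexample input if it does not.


Try x=-2, y=-2.
original: t := -8 | ((t * x) <= (-5 / (x - -1))): false | y := 0 | result -19
revised: t := -8 | (!((-5 / (x - -1)) > (t * x))): true | t := 4 | result 5
-19 != 5, so the rewrite changes behavior.
verdict: not equivalent; witness: x=-2, y=-2


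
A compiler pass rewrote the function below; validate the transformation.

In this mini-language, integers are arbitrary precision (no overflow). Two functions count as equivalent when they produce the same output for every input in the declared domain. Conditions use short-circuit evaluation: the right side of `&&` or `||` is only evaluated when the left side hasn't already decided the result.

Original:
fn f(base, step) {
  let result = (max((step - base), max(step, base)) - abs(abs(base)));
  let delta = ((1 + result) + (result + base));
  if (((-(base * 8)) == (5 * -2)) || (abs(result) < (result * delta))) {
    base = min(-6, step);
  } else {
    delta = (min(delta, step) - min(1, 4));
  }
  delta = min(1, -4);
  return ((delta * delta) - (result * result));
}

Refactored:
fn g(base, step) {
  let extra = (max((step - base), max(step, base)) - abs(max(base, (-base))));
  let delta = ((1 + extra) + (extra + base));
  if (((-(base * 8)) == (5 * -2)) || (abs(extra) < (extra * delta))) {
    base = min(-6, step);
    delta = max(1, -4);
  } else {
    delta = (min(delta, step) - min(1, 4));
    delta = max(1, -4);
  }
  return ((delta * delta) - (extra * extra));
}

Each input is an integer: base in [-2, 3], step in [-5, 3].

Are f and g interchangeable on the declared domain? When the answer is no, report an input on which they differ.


Input base=-2, step=-5: 0 from f versus -15 from g.
verdict: not equivalent; witness: base=-2, step=-5


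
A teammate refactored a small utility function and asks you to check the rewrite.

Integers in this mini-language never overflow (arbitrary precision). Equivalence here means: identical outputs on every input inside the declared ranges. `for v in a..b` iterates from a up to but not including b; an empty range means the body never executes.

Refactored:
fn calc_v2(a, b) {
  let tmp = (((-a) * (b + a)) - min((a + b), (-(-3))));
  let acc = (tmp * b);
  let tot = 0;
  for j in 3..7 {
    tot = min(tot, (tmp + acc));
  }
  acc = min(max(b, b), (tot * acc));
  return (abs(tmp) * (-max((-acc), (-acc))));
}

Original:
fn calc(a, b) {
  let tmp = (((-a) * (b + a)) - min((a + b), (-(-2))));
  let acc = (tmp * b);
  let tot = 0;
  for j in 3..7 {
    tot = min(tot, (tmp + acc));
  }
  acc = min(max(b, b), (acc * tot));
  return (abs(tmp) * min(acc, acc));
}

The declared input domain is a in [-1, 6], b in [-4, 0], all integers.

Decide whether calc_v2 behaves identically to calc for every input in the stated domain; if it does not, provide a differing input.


Input a=4, b=-1: -14 from calc versus -15 from calc_v2.
verdict: not equivalent; witness: a=4, b=-1


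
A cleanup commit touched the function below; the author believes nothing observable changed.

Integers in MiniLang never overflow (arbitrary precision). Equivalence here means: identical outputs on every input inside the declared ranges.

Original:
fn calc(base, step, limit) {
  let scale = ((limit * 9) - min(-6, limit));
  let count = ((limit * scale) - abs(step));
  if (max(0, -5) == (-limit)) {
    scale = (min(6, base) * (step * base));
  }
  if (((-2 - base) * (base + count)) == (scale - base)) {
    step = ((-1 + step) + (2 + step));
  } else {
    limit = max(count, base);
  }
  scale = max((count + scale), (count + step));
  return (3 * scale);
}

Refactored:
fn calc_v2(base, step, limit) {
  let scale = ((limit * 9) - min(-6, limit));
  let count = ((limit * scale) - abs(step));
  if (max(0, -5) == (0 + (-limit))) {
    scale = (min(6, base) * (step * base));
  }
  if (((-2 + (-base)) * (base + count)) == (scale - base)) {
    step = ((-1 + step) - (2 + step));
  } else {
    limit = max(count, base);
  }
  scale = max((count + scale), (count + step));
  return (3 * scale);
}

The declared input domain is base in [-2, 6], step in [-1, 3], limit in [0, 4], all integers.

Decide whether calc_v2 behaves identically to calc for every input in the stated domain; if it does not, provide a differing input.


Not equivalent: base=-1, step=0, limit=0 separates them (3 vs 0).
calc: scale becomes 6; next count becomes 0; next (max(0, -5) == (-limit)) evaluates to true; next scale becomes 0; next (((-2 - base) * (base + count)) == (scale - base)) evaluates to true; next step becomes 1; next scale becomes 1; next final value 3
calc_v2: scale becomes 6; next count becomes 0; next (max(0, -5) == (0 + (-limit))) evaluates to true; next scale becomes 0; next (((-2 + (-base)) * (base + count)) == (scale - base)) evaluates to true; next step becomes -3; next scale becomes 0; next final value 0
verdict: not equivalent; witness: base=-1, step=0, limit=0


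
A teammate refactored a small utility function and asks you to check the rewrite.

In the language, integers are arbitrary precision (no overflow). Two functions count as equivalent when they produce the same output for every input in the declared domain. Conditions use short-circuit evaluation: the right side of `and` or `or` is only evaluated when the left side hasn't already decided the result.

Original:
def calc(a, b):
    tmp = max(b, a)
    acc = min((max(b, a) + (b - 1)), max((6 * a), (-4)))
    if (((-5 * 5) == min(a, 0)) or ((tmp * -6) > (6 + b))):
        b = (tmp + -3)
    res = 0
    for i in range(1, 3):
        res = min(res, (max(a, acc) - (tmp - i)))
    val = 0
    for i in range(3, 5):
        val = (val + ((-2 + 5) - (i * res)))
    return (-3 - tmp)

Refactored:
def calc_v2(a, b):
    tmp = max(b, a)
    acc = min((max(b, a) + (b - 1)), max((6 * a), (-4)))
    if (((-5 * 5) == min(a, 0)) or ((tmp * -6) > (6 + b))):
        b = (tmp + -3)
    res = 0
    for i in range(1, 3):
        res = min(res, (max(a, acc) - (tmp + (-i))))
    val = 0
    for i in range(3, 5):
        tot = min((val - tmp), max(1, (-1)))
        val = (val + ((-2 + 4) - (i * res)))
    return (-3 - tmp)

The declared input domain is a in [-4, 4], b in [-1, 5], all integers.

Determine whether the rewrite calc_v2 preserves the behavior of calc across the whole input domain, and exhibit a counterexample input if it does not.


The one real change (`5` became `4`) has no effect anywhere in the declared ranges; all 63 inputs agree.
verdict: equivalent


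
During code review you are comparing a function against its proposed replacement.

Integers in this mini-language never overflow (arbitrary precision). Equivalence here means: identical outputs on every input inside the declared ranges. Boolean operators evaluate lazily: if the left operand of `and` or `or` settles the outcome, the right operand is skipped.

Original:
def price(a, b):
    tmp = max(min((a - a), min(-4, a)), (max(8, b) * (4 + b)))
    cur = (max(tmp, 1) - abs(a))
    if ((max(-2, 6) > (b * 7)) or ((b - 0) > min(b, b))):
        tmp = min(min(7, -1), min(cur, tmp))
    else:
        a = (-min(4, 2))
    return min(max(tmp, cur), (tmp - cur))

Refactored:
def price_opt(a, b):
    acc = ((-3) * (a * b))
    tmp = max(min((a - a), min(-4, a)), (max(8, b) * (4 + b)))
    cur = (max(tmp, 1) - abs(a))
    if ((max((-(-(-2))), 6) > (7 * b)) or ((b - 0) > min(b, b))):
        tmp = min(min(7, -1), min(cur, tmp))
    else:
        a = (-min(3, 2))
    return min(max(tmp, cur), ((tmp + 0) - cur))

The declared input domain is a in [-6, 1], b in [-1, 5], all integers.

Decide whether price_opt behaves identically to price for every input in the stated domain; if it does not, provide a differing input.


The suspicious edit (`4` became `3`) never changes the result for any input inside the declared domain; all 56 inputs agree.
verdict: equivalent


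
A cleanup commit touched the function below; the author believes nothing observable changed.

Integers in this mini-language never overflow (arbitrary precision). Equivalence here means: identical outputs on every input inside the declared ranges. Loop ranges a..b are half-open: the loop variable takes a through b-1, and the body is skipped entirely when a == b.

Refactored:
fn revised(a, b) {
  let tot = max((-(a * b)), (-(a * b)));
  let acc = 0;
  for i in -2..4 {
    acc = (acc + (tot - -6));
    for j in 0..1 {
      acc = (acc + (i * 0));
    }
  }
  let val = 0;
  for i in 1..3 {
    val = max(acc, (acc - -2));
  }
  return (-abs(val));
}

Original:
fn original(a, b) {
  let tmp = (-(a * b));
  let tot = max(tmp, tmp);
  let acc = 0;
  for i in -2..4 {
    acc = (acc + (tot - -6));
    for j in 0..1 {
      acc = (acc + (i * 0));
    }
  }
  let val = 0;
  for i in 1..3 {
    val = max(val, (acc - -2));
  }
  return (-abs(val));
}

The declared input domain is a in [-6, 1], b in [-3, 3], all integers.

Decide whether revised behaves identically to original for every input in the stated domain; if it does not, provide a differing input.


On input a=-6, b=-3, original returns 0 while revised returns -70.
verdict: not equivalent; witness: a=-6, b=-3


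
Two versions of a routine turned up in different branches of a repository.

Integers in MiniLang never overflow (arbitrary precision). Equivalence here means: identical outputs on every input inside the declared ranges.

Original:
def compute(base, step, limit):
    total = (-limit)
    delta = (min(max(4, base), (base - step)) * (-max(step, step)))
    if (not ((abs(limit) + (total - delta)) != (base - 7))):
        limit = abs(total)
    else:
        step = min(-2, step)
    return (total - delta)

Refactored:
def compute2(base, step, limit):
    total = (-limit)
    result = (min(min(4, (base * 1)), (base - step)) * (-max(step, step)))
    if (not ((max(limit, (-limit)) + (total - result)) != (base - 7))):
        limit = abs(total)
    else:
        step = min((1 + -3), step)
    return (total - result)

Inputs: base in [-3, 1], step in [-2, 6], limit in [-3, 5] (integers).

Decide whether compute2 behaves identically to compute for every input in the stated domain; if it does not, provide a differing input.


The rewrite breaks on base=-3, step=-2, limit=-3, where the results are 5 and 9.
compute: total=3, then delta=-2, then (not ((abs(limit) + (total - delta)) != (base - 7))) is false, then step=-2, then returns 5
compute2: total=3, then result=-6, then (not ((max(limit, (-limit)) + (total - result)) != (base - 7))) is false, then step=-2, then returns 9
verdict: not equivalent; witness: base=-3, step=-2, limit=-3


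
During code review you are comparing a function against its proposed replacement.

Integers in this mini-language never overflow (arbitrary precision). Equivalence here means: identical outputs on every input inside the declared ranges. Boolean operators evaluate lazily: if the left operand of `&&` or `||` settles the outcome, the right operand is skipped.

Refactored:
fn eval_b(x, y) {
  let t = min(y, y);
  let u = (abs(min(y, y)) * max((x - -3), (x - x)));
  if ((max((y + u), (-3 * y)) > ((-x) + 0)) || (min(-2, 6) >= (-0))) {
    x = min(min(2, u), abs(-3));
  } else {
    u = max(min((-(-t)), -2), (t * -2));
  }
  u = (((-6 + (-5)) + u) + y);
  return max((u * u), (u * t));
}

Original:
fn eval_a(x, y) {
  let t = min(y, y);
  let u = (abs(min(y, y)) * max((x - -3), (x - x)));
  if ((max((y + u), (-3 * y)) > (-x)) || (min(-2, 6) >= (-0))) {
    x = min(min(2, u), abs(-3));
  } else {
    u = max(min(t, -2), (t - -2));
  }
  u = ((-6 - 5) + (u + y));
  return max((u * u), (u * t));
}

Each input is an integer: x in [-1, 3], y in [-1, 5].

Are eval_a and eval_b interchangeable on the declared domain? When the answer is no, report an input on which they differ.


x=-1, y=0 yields 81 from eval_a but 121 from eval_b.
verdict: not equivalent; witness: x=-1, y=0


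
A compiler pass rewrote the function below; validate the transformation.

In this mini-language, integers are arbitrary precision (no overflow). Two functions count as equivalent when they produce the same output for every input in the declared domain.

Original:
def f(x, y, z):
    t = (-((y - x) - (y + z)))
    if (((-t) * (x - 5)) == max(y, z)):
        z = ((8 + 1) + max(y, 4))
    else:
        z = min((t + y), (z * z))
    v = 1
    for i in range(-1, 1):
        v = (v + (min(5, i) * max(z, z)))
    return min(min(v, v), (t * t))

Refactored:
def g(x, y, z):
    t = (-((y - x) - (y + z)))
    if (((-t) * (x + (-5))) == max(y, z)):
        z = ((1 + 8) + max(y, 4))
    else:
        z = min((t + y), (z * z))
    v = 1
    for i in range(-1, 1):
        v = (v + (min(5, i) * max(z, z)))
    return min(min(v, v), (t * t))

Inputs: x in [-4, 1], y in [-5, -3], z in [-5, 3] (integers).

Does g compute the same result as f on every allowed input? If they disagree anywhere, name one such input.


The two are interchangeable: arithmetic usage differs, and every declared input agrees.
Spot check at x=-4, y=-3, z=-4 — f: t=-8, then (((-t) * (x - 5)) == max(y, z)) is false, then z=-11, then v=1, then (i=-1), then v=12, then (i=0), then v=12, then returns 12. g: t=-8, then (((-t) * (x + (-5))) == max(y, z)) is false, then z=-11, then v=1, then (i=-1), then v=12, then (i=0), then v=12, then returns 12. Both give 12.
Every one of the 162 inputs gives matching results.
verdict: equivalent


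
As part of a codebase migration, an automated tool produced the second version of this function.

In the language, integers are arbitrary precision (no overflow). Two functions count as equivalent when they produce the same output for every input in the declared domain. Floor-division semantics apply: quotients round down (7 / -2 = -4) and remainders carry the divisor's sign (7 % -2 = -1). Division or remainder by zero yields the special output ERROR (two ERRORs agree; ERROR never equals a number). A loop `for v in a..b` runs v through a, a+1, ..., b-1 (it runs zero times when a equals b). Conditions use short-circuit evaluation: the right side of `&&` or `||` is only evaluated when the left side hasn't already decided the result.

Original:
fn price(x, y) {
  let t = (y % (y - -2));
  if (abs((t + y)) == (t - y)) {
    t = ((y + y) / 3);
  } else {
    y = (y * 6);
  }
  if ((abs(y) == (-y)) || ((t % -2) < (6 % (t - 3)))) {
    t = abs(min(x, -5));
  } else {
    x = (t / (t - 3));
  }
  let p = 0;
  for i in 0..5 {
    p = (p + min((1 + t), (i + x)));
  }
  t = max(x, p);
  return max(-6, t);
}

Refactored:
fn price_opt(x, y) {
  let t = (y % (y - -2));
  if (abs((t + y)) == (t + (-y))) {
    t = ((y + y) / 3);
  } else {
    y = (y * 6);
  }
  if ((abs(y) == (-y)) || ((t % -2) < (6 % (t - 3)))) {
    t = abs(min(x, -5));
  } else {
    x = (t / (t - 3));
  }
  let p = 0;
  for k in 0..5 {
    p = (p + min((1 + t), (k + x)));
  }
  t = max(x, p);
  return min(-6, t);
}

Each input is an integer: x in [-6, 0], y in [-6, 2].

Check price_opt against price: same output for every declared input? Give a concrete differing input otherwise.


These are not equivalent — on x=-6, y=2 the outputs split (0 vs -6).
price: t becomes 2; next (abs((t + y)) == (t - y)) evaluates to false; next y becomes 12; next ((abs(y) == (-y)) || ((t % -2) < (6 % (t - 3)))) evaluates to false; next x becomes -2; next p becomes 0; next at i=0:; next p becomes -2; next at i=1:; next p becomes -3; next at i=2:; next p becomes -3; next at i=3:; next p becomes -2; next at i=4:; next p becomes 0; next t becomes 0; next final value 0
price_opt: t becomes 2; next (abs((t + y)) == (t + (-y))) evaluates to false; next y becomes 12; next ((abs(y) == (-y)) || ((t % -2) < (6 % (t - 3)))) evaluates to false; next x becomes -2; next p becomes 0; next at k=0:; next p becomes -2; next at k=1:; next p becomes -3; next at k=2:; next p becomes -3; next at k=3:; next p becomes -2; next at k=4:; next p becomes 0; next t becomes 0; next final value -6
verdict: not equivalent; witness: x=-6, y=2


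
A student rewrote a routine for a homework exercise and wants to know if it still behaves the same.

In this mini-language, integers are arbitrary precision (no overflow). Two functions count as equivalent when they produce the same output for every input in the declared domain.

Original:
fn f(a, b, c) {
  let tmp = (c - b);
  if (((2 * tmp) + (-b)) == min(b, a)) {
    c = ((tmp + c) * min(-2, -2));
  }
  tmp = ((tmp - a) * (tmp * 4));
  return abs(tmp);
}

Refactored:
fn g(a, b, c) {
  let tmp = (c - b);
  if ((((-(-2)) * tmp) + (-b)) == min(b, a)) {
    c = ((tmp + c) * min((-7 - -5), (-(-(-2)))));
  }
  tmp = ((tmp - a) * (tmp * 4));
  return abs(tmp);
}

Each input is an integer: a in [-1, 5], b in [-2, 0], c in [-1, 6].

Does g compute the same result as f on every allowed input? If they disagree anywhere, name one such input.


Behavior is preserved: although arithmetic usage differs; also constant usage differs, the outputs never diverge.
Spot check at a=1, b=0, c=3 — f: tmp := 3 | (((2 * tmp) + (-b)) == min(b, a)): false | tmp := 24 | result 24. g: tmp := 3 | ((((-(-2)) * tmp) + (-b)) == min(b, a)): false | tmp := 24 | result 24. Both give 24.
Sweeping the whole domain (168 inputs) finds no disagreement.
verdict: equivalent


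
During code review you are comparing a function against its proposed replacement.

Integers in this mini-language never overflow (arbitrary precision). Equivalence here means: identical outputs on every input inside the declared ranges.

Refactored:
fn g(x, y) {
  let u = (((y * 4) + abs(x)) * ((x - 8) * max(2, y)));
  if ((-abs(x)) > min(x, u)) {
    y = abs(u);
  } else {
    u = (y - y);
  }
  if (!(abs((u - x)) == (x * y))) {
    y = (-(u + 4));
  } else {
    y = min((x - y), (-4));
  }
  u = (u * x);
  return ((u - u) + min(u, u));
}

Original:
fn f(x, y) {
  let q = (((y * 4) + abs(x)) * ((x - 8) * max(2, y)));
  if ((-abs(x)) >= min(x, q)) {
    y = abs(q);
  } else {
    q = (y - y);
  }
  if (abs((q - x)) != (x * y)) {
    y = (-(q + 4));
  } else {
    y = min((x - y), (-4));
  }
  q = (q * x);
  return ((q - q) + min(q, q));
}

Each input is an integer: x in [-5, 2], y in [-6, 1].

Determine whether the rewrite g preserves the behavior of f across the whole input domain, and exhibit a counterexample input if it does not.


There is a counterexample at x=-5, y=-6: -2470 on one side, 0 on the other.
f: q := 494 | ((-abs(x)) >= min(x, q)): true | y := 494 | (abs((q - x)) != (x * y)): true | y := -498 | q := -2470 | result -2470
g: u := 494 | ((-abs(x)) > min(x, u)): false | u := 0 | (!(abs((u - x)) == (x * y))): true | y := -4 | u := 0 | result 0
verdict: not equivalent; witness: x=-5, y=-6


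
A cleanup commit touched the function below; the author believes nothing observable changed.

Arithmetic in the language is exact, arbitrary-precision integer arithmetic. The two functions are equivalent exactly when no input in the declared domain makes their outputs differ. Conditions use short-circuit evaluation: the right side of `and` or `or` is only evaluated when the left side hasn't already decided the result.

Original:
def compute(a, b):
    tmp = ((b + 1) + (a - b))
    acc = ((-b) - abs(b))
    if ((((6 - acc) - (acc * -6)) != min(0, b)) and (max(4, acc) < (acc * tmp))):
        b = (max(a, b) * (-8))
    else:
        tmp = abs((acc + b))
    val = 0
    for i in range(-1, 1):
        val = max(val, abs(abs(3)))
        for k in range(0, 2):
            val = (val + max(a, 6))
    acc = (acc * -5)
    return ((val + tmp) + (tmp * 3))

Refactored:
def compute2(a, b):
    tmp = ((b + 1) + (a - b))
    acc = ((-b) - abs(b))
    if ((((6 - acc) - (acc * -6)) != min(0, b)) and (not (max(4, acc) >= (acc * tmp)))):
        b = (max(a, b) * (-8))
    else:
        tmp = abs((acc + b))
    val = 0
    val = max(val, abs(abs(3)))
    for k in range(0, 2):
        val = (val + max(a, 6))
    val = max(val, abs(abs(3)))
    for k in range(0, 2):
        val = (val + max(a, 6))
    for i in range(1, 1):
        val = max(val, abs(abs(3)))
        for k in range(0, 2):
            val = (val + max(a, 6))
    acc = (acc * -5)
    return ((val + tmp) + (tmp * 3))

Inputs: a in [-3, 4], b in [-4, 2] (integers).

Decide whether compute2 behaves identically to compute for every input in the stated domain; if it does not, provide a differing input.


The two versions differ — the changes include loop structure differs; boolean connective usage differs; min/max/abs usage differs; constant usage differs; arithmetic usage differs; statement counts differ; comparison usage differs.
One worked example (a=-1, b=0) — compute: tmp = 0; acc = 0; ((((6 - acc) - (acc * -6)) != min(0, b)) and (max(4, acc) < (acc * tmp))) -> false; tmp = 0; val = 0; [i=-1]; val = 3; [k=0]; val = 9; [k=1]; val = 15; [i=0]; val = 15; [k=0]; val = 21; [k=1]; val = 27; acc = 0; return 27; compute2: tmp = 0; acc = 0; ((((6 - acc) - (acc * -6)) != min(0, b)) and (not (max(4, acc) >= (acc * tmp)))) -> false; tmp = 0; val = 0; val = 3; [k=0]; val = 9; [k=1]; val = 15; val = 15; [k=0]; val = 21; [k=1]; val = 27; the i loop: no iterations; acc = 0; return 27; agreement on 27.
Sweeping the whole domain (56 inputs) finds no disagreement.
verdict: equivalent


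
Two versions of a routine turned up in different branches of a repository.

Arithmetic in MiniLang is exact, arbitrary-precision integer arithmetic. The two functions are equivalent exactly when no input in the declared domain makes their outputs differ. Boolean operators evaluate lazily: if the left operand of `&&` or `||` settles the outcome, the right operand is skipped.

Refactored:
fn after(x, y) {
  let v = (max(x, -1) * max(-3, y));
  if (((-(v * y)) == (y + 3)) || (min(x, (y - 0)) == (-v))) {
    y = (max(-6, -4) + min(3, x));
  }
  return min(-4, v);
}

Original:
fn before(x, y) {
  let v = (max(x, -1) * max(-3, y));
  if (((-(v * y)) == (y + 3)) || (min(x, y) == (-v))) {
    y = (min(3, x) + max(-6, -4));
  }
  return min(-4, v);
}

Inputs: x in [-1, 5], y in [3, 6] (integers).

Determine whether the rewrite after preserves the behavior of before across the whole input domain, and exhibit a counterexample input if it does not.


The two versions differ — the changes include constant usage differs, plus arithmetic usage differs.
One worked example (x=0, y=5) — before: v becomes 0; next (((-(v * y)) == (y + 3)) || (min(x, y) == (-v))) evaluates to true; next y becomes -4; next final value -4; after: v becomes 0; next (((-(v * y)) == (y + 3)) || (min(x, (y - 0)) == (-v))) evaluates to true; next y becomes -4; next final value -4; agreement on -4.
Every one of the 28 inputs gives matching results.
verdict: equivalent


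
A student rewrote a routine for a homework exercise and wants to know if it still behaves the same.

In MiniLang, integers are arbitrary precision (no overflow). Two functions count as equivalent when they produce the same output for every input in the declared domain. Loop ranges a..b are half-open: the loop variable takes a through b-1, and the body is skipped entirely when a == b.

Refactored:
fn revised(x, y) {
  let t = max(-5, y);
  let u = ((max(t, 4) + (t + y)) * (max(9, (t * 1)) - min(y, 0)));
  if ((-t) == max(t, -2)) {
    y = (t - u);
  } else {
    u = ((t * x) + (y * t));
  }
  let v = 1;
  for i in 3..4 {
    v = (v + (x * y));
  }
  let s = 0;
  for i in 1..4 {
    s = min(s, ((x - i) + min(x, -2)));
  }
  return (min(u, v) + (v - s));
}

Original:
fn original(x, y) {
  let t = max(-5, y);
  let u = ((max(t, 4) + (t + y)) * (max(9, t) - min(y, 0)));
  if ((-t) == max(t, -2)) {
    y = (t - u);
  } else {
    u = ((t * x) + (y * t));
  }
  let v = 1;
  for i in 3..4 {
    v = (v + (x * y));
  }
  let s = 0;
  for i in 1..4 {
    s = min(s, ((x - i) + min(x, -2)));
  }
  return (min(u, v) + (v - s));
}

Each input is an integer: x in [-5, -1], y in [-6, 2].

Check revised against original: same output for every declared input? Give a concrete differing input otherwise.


Comparing the listings, the differences include: arithmetic usage differs, and constant usage differs.
Spot check at x=-1, y=-4 — original: t := -4 | u := -52 | ((-t) == max(t, -2)): false | u := 20 | v := 1 | iter i=3: | v := 5 | s := 0 | iter i=1: | s := -4 | iter i=2: | s := -5 | iter i=3: | s := -6 | result 16. revised: t := -4 | u := -52 | ((-t) == max(t, -2)): false | u := 20 | v := 1 | iter i=3: | v := 5 | s := 0 | iter i=1: | s := -4 | iter i=2: | s := -5 | iter i=3: | s := -6 | result 16. Both give 16.
Every one of the 45 inputs gives matching results.
verdict: equivalent


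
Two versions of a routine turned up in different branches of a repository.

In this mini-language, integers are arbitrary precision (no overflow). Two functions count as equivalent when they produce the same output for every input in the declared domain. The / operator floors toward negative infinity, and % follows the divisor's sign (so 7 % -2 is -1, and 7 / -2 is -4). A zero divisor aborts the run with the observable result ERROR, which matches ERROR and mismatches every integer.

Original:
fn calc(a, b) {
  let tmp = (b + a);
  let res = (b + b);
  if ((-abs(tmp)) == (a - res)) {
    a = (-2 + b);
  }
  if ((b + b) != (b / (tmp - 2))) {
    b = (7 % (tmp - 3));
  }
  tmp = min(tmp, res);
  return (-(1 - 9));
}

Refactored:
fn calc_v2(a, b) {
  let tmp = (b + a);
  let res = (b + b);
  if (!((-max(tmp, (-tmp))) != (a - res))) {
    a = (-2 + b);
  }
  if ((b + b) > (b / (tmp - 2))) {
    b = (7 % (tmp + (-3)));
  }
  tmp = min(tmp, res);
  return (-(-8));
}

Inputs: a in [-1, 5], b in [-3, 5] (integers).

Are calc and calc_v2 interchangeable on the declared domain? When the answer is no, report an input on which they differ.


Run the pair on a=4, b=-1.
calc: tmp := 3 | res := -2 | ((-abs(tmp)) == (a - res)): false | ((b + b) != (b / (tmp - 2))): true | divide-by-zero, output ERROR
calc_v2: tmp := 3 | res := -2 | (!((-max(tmp, (-tmp))) != (a - res))): false | ((b + b) > (b / (tmp - 2))): false | tmp := -2 | result 8
ERROR vs 8 — the two versions disagree here.
verdict: not equivalent; witness: a=4, b=-1


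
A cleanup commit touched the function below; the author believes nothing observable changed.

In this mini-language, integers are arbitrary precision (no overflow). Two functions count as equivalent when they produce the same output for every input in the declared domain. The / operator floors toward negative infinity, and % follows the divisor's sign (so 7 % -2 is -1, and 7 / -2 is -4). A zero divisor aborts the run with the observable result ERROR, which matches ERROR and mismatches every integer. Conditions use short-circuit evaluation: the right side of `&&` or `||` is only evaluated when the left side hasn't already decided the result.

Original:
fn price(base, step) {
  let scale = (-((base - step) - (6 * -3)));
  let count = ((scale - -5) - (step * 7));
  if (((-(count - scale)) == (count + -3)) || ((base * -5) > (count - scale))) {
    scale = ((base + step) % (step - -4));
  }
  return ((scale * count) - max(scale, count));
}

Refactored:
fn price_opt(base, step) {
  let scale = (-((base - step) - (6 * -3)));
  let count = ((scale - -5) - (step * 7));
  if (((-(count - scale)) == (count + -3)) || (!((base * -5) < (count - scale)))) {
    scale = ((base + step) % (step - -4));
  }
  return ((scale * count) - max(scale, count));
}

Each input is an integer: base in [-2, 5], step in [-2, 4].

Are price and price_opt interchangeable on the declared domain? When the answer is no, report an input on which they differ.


Evaluate both at base=-1, step=0.
price: scale becomes -17; next count becomes -12; next (((-(count - scale)) == (count + -3)) || ((base * -5) > (count - scale))) evaluates to false; next final value 216
price_opt: scale becomes -17; next count becomes -12; next (((-(count - scale)) == (count + -3)) || (!((base * -5) < (count - scale)))) evaluates to true; next scale becomes 3; next final value -39
216 vs -39 — the two versions disagree here.
verdict: not equivalent; witness: base=-1, step=0
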